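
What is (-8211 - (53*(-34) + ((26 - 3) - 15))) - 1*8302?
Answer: -14719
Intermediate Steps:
(-8211 - (53*(-34) + ((26 - 3) - 15))) - 1*8302 = (-8211 - (-1802 + (23 - 15))) - 8302 = (-8211 - (-1802 + 8)) - 8302 = (-8211 - 1*(-1794)) - 8302 = (-8211 + 1794) - 8302 = -6417 - 8302 = -14719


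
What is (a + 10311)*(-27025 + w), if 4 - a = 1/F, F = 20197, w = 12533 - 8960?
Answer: -4885803330408/20197 ≈ -2.4191e+8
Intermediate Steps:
w = 3573
a = 80787/20197 (a = 4 - 1/20197 = 80787/20197 ≈ 4.0000)
(a + 10311)*(-27025 + w) = (80787/20197 + 10311)*(-27025 + 3573) = (208332054/20197)*(-23452) = -4885803330408/20197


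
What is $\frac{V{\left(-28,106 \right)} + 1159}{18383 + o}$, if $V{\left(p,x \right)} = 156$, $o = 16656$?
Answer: $\frac{1315}{35039} \approx 0.03753$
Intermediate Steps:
$\frac{V{\left(-28,106 \right)} + 1159}{18383 + o} = \frac{156 + 1159}{18383 + 16656} = \frac{1315}{35039}$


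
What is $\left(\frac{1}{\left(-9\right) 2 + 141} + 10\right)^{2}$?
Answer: $\frac{1515361}{15129} \approx 100.16$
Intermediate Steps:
$\left(\frac{1}{\left(-9\right) 2 + 141} + 10\right)^{2} = \left(\frac{1}{-18 + 141} + 10\right)^{2} = \left(\frac{1}{123} + 10\right)^{2} = \left(\frac{1231}{123}\right)^{2} = \frac{1515361}{15129}$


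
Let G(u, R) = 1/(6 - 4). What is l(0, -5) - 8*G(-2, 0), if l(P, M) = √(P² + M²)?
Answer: 1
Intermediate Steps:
G(u, R) = ½ (G(u, R) = 1/2 = ½)
l(P, M) = √(M² + P²)
l(0, -5) - 8*G(-2, 0) = √((-5)² + 0²) - 8*½ = √(25 + 0) - 4 = √25 - 4 = 5 - 4 = 1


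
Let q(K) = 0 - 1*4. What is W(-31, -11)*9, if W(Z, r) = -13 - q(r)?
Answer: -81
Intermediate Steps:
q(K) = -4 (q(K) = 0 - 4 = -4)
W(Z, r) = -9 (W(Z, r) = -13 - 1*(-4) = -13 + 4 = -9)
W(-31, -11)*9 = -9*9 = -81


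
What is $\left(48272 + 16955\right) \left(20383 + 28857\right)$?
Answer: $3211777480$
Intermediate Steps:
$\left(48272 + 16955\right) \left(20383 + 28857\right) = 65227 \cdot 49240 = 3211777480$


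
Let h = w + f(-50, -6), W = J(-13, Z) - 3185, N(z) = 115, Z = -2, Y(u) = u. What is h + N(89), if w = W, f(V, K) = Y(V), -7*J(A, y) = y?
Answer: -21838/7 ≈ -3119.7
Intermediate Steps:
J(A, y) = -y/7
f(V, K) = V
W = -22293/7 (W = -1/7*(-2) - 3185 = 2/7 - 3185 = -22293/7 ≈ -3184.7)
w = -22293/7 ≈ -3184.7
h = -22643/7 (h = -22293/7 - 50 = -22643/7 ≈ -3234.7)
h + N(89) = -22643/7 + 115 = -21838/7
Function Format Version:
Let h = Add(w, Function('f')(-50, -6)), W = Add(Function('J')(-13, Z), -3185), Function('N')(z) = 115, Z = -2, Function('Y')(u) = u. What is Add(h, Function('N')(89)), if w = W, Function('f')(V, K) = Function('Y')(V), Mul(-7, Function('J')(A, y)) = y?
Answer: Rational(-21838, 7) ≈ -3119.7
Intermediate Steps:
Function('J')(A, y) = Mul(Rational(-1, 7), y)
Function('f')(V, K) = V
W = Rational(-22293, 7) (W = Add(Mul(Rational(-1, 7), -2), -3185) = Add(Rational(2, 7), -3185) = Rational(-22293, 7) ≈ -3184.7)
w = Rational(-22293, 7) ≈ -3184.7
h = Rational(-22643, 7) (h = Add(Rational(-22293, 7), -50) = Rational(-22643, 7) ≈ -3234.7)
Add(h, Function('N')(89)) = Add(Rational(-22643, 7), 115) = Rational(-21838, 7)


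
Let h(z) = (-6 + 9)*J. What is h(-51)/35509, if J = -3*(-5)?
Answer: 45/35509 ≈ 0.0012673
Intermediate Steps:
J = 15
h(z) = 45 (h(z) = (-6 + 9)*15 = 3*15 = 45)
h(-51)/35509 = 45/35509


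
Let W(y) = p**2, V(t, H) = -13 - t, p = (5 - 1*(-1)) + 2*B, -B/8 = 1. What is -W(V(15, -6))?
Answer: -100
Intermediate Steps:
B = -8 (B = -8*1 = -8)
p = -10 (p = (5 - 1*(-1)) + 2*(-8) = (5 + 1) - 16 = 6 - 16 = -10)
W(y) = 100 (W(y) = (-10)**2 = 100)
-W(V(15, -6)) = -1*100 = -100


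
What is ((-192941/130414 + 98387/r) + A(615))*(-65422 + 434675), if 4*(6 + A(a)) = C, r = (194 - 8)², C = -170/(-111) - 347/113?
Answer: -4371204584730591766/2357980909083 ≈ -1.8538e+6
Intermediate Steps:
C = -19307/12543 (C = -170*(-1/111) - 347*1/113 = 170/111 - 347/113 = -19307/12543 ≈ -1.5393)
r = 34596 (r = 186² = 34596)
A(a) = -320339/50172 (A(a) = -6 + (¼)*(-19307/12543) = -6 - 19307/50172 = -320339/50172)
((-192941/130414 + 98387/r) + A(615))*(-65422 + 434675) = ((-192941/130414 + 98387/34596) - 320339/50172)*(-65422 + 434675) = ((-192941*1/130414 + 98387*(1/34596)) - 320339/50172)*369253 = ((-192941/130414 + 98387/34596) - 320339/50172)*369253 = (3078027691/2255901372 - 320339/50172)*369253 = -11837966339422/2357980909083*369253 = -4371204584730591766/2357980909083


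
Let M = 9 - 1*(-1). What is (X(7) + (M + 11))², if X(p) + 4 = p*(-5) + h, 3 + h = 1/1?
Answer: 400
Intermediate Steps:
h = -2 (h = -3 + 1/1 = -3 + 1 = -2)
X(p) = -6 - 5*p (X(p) = -4 + (p*(-5) - 2) = -4 + (-5*p - 2) = -4 + (-2 - 5*p) = -6 - 5*p)
M = 10 (M = 9 + 1 = 10)
(X(7) + (M + 11))² = ((-6 - 5*7) + (10 + 11))² = ((-6 - 35) + 21)² = (-41 + 21)² = (-20)² = 400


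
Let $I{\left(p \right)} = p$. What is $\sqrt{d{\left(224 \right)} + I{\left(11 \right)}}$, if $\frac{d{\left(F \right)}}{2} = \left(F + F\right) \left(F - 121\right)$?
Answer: $\sqrt{92299} \approx 303.81$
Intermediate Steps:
$d{\left(F \right)} = 4 F \left(-121 + F\right)$ ($d{\left(F \right)} = 2 \left(F + F\right) \left(F - 121\right) = 2 \cdot 2 F \left(-121 + F\right) = 4 F \left(-121 + F\right)$)
$\sqrt{d{\left(224 \right)} + I{\left(11 \right)}} = \sqrt{4 \cdot 224 \left(-121 + 224\right) + 11} = \sqrt{4 \cdot 224 \cdot 103 + 11} = \sqrt{92288 + 11} = \sqrt{92299}$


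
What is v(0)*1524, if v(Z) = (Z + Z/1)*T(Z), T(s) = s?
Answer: 0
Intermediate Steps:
v(Z) = 2*Z² (v(Z) = (Z + Z/1)*Z = (Z + Z*1)*Z = (Z + Z)*Z = (2*Z)*Z = 2*Z²)
v(0)*1524 = (2*0²)*1524 = (2*0)*1524 = 0*1524 = 0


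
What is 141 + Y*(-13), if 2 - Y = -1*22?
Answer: -171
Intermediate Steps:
Y = 24 (Y = 2 - (-1)*22 = 2 - 1*(-22) = 2 + 22 = 24)
141 + Y*(-13) = 141 + 24*(-13) = 141 - 312 = -171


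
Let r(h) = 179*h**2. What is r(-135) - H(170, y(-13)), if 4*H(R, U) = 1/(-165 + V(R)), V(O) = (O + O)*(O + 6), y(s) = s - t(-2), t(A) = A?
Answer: 778705042499/238700 ≈ 3.2623e+6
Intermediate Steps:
y(s) = 2 + s (y(s) = s - 1*(-2) = s + 2 = 2 + s)
V(O) = 2*O*(6 + O) (V(O) = (2*O)*(6 + O) = 2*O*(6 + O))
H(R, U) = 1/(4*(-165 + 2*R*(6 + R)))
r(-135) - H(170, y(-13)) = 179*(-135)**2 - 1/(4*(-165 + 2*170*(6 + 170))) = 179*18225 - 1/(4*(-165 + 2*170*176)) = 3262275 - 1/(4*(-165 + 59840)) = 3262275 - 1/(4*59675) = 3262275 - 1*1/238700 = 3262275 - 1/238700 = 778705042499/238700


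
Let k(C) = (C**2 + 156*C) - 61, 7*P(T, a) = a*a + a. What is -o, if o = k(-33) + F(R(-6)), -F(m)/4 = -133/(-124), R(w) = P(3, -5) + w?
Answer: 127853/31 ≈ 4124.3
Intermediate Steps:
P(T, a) = a/7 + a**2/7 (P(T, a) = (a*a + a)/7 = (a**2 + a)/7 = (a + a**2)/7 = a/7 + a**2/7)
R(w) = 20/7 + w (R(w) = (1/7)*(-5)*(1 - 5) + w = (1/7)*(-5)*(-4) + w = 20/7 + w)
k(C) = -61 + C**2 + 156*C
F(m) = -133/31 (F(m) = -(-532)/(-124) = -(-532)*(-1)/124 = -4*133/124 = -133/31)
o = -127853/31 (o = (-61 + (-33)**2 + 156*(-33)) - 133/31 = (-61 + 1089 - 5148) - 133/31 = -4120 - 133/31 = -127853/31 ≈ -4124.3)
-o = -1*(-127853/31) = 127853/31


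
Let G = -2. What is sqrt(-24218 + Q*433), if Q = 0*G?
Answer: I*sqrt(24218) ≈ 155.62*I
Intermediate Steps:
Q = 0 (Q = 0*(-2) = 0)
sqrt(-24218 + Q*433) = sqrt(-24218 + 0*433) = sqrt(-24218 + 0) = sqrt(-24218) = I*sqrt(24218)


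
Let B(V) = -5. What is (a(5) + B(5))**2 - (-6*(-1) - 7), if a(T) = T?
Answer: 1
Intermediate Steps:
(a(5) + B(5))**2 - (-6*(-1) - 7) = (5 - 5)**2 - (-6*(-1) - 7) = 0**2 - (6 - 7) = 0 - 1*(-1) = 0 + 1 = 1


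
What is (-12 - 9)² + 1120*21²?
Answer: 494361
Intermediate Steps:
(-12 - 9)² + 1120*21² = (-21)² + 1120*441 = 441 + 493920 = 494361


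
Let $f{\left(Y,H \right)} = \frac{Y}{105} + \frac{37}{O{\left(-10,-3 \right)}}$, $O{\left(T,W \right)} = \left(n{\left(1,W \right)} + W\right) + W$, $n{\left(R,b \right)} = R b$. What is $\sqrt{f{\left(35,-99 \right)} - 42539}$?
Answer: $\frac{i \sqrt{382885}}{3} \approx 206.26 i$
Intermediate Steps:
$O{\left(T,W \right)} = 3 W$ ($O{\left(T,W \right)} = \left(1 W + W\right) + W = \left(W + W\right) + W = 2 W + W = 3 W$)
$f{\left(Y,H \right)} = - \frac{37}{9} + \frac{Y}{105}$ ($f{\left(Y,H \right)} = \frac{Y}{105} + \frac{37}{3 \left(-3\right)} = Y \frac{1}{105} + \frac{37}{-9} = \frac{Y}{105} + 37 \left(- \frac{1}{9}\right) = \frac{Y}{105} - \frac{37}{9} = - \frac{37}{9} + \frac{Y}{105}$)
$\sqrt{f{\left(35,-99 \right)} - 42539} = \sqrt{\left(- \frac{37}{9} + \frac{1}{105} \cdot 35\right) - 42539} = \sqrt{\left(- \frac{37}{9} + \frac{1}{3}\right) - 42539} = \sqrt{- \frac{34}{9} - 42539} = \sqrt{- \frac{382885}{9}} = \frac{i \sqrt{382885}}{3}$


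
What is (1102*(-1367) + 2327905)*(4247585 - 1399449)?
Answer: 2339661128056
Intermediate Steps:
(1102*(-1367) + 2327905)*(4247585 - 1399449) = (-1506434 + 2327905)*2848136 = 821471*2848136 = 2339661128056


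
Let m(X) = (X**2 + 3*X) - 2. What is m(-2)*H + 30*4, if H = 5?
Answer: 100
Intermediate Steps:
m(X) = -2 + X**2 + 3*X
m(-2)*H + 30*4 = (-2 + (-2)**2 + 3*(-2))*5 + 30*4 = (-2 + 4 - 6)*5 + 120 = -4*5 + 120 = -20 + 120 = 100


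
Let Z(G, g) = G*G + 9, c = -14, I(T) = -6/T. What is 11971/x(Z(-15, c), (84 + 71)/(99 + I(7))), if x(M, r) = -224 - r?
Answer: -8224077/154973 ≈ -53.068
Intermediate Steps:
Z(G, g) = 9 + G² (Z(G, g) = G² + 9 = 9 + G²)
11971/x(Z(-15, c), (84 + 71)/(99 + I(7))) = 11971/(-224 - (84 + 71)/(99 - 6/7)) = 11971/(-224 - 155/(99 - 6*⅐)) = 11971/(-224 - 155/(99 - 6/7)) = 11971/(-224 - 155/687/7) = 11971/(-224 - 155*7/687) = 11971/(-224 - 1*1085/687) = 11971/(-224 - 1085/687) = 11971/(-154973/687) = 11971*(-687/154973) = -8224077/154973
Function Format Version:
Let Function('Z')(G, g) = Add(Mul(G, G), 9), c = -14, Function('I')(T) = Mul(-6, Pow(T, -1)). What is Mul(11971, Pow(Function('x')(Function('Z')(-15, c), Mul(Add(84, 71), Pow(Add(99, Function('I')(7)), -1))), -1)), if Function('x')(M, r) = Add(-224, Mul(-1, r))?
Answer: Rational(-8224077, 154973) ≈ -53.068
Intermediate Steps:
Function('Z')(G, g) = Add(9, Pow(G, 2)) (Function('Z')(G, g) = Add(Pow(G, 2), 9) = Add(9, Pow(G, 2)))
Mul(11971, Pow(Function('x')(Function('Z')(-15, c), Mul(Add(84, 71), Pow(Add(99, Function('I')(7)), -1))), -1)) = Mul(11971, Pow(Add(-224, Mul(-1, Mul(Add(84, 71), Pow(Add(99, Mul(-6, Pow(7, -1))), -1)))), -1)) = Mul(11971, Pow(Add(-224, Mul(-1, Mul(155, Pow(Add(99, Mul(-6, Rational(1, 7))), -1)))), -1)) = Mul(11971, Pow(Add(-224, Mul(-1, Mul(155, Pow(Add(99, Rational(-6, 7)), -1)))), -1)) = Mul(11971, Pow(Add(-224, Mul(-1, Mul(155, Pow(Rational(687, 7), -1)))), -1)) = Mul(11971, Pow(Add(-224, Mul(-1, Mul(155, Rational(7, 687)))), -1)) = Mul(11971, Pow(Add(-224, Mul(-1, Rational(1085, 687))), -1)) = Mul(11971, Pow(Add(-224, Rational(-1085, 687)), -1)) = Mul(11971, Pow(Rational(-154973, 687), -1)) = Mul(11971, Rational(-687, 154973)) = Rational(-8224077, 154973)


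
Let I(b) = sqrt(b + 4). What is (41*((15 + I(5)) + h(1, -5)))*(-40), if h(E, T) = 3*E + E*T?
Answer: -26240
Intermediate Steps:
I(b) = sqrt(4 + b)
(41*((15 + I(5)) + h(1, -5)))*(-40) = (41*((15 + sqrt(4 + 5)) + 1*(3 - 5)))*(-40) = (41*((15 + sqrt(9)) + 1*(-2)))*(-40) = (41*((15 + 3) - 2))*(-40) = (41*(18 - 2))*(-40) = (41*16)*(-40) = 656*(-40) = -26240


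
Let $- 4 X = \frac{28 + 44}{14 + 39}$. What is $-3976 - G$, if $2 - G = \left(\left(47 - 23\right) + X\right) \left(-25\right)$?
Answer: $- \frac{242184}{53} \approx -4569.5$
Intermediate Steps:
$X = - \frac{18}{53}$ ($X = - \frac{\left(28 + 44\right) \frac{1}{14 + 39}}{4} = - \frac{72 \cdot \frac{1}{53}}{4} = \left(- \frac{1}{4}\right) \frac{72}{53} = - \frac{18}{53} \approx -0.33962$)
$G = \frac{31456}{53}$ ($G = 2 - \left(\left(47 - 23\right) - \frac{18}{53}\right) \left(-25\right) = 2 - \left(24 - \frac{18}{53}\right) \left(-25\right) = 2 - \frac{1254}{53} \left(-25\right) = 2 - - \frac{31350}{53} = 2 + \frac{31350}{53} = \frac{31456}{53} \approx 593.51$)
$-3976 - G = -3976 - \frac{31456}{53} = - \frac{242184}{53}$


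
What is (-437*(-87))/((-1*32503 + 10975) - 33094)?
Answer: -38019/54622 ≈ -0.69604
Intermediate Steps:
(-437*(-87))/((-1*32503 + 10975) - 33094) = 38019/((-32503 + 10975) - 33094) = 38019/(-21528 - 33094) = 38019/(-54622) = 38019*(-1/54622) = -38019/54622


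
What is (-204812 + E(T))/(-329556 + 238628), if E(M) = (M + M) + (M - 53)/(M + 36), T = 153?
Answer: 19325767/8592696 ≈ 2.2491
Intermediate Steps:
E(M) = 2*M + (-53 + M)/(36 + M)
(-204812 + E(T))/(-329556 + 238628) = (-204812 + (-53 + 2*153**2 + 73*153)/(36 + 153))/(-329556 + 238628) = (-204812 + (-53 + 2*23409 + 11169)/189)/(-90928) = (-204812 + (-53 + 46818 + 11169)/189)*(-1/90928) = (-204812 + (1/189)*57934)*(-1/90928) = (-204812 + 57934/189)*(-1/90928) = -38651534/189*(-1/90928) = 19325767/8592696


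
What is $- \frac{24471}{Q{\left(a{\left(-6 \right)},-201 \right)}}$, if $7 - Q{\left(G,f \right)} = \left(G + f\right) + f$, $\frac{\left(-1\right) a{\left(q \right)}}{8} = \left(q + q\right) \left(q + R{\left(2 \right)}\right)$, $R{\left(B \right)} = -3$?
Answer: $- \frac{24471}{1273} \approx -19.223$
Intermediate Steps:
$a{\left(q \right)} = - 16 q \left(-3 + q\right)$ ($a{\left(q \right)} = - 8 \left(q + q\right) \left(q - 3\right) = - 8 \cdot 2 q \left(-3 + q\right) = - 16 q \left(-3 + q\right)$)
$Q{\left(G,f \right)} = 7 - G - 2 f$ ($Q{\left(G,f \right)} = 7 - \left(\left(G + f\right) + f\right) = 7 - \left(G + 2 f\right) = 7 - G - 2 f$)
$- \frac{24471}{Q{\left(a{\left(-6 \right)},-201 \right)}} = - \frac{24471}{7 - 16 \left(-6\right) \left(3 - -6\right) - -402} = - \frac{24471}{7 - 16 \left(-6\right) \left(3 + 6\right) + 402} = - \frac{24471}{7 - 16 \left(-6\right) 9 + 402} = - \frac{24471}{7 - -864 + 402} = - \frac{24471}{7 + 864 + 402} = - \frac{24471}{1273}$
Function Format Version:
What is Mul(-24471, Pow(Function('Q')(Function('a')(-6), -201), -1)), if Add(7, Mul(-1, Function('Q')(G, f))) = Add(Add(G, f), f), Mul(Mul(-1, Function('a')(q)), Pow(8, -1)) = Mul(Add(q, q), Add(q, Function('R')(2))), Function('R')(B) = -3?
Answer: Rational(-24471, 1273) ≈ -19.223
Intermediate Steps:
Function('a')(q) = Mul(-16, q, Add(-3, q)) (Function('a')(q) = Mul(-8, Mul(Add(q, q), Add(q, -3))) = Mul(-8, Mul(Mul(2, q), Add(-3, q))) = Mul(-8, Mul(2, q, Add(-3, q))) = Mul(-16, q, Add(-3, q)))
Function('Q')(G, f) = Add(7, Mul(-1, G), Mul(-2, f)) (Function('Q')(G, f) = Add(7, Mul(-1, Add(Add(G, f), f))) = Add(7, Mul(-1, Add(G, Mul(2, f)))) = Add(7, Add(Mul(-1, G), Mul(-2, f))) = Add(7, Mul(-1, G), Mul(-2, f)))
Mul(-24471, Pow(Function('Q')(Function('a')(-6), -201), -1)) = Mul(-24471, Pow(Add(7, Mul(-1, Mul(16, -6, Add(3, Mul(-1, -6)))), Mul(-2, -201)), -1)) = Mul(-24471, Pow(Add(7, Mul(-1, Mul(16, -6, Add(3, 6))), 402), -1)) = Mul(-24471, Pow(Add(7, Mul(-1, Mul(16, -6, 9)), 402), -1)) = Mul(-24471, Pow(Add(7, Mul(-1, -864), 402), -1)) = Mul(-24471, Pow(Add(7, 864, 402), -1)) = Mul(-24471, Pow(1273, -1)) = Mul(-24471, Rational(1, 1273)) = Rational(-24471, 1273)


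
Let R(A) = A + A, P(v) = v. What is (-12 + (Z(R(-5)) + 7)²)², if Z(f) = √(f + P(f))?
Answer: -3631 + 952*I*√5 ≈ -3631.0 + 2128.7*I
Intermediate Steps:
R(A) = 2*A
Z(f) = √2*√f (Z(f) = √(f + f) = √(2*f) = √2*√f)
(-12 + (Z(R(-5)) + 7)²)² = (-12 + (√2*√(2*(-5)) + 7)²)² = (-12 + (√2*√(-10) + 7)²)² = (-12 + (√2*(I*√10) + 7)²)² = (-12 + (2*I*√5 + 7)²)² = (-12 + (7 + 2*I*√5)²)²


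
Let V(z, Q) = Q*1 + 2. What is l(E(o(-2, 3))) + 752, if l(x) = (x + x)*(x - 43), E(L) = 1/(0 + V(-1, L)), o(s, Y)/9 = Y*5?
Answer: 14102508/18769 ≈ 751.37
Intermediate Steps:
V(z, Q) = 2 + Q (V(z, Q) = Q + 2 = 2 + Q)
o(s, Y) = 45*Y (o(s, Y) = 9*(Y*5) = 9*(5*Y) = 45*Y)
E(L) = 1/(2 + L) (E(L) = 1/(0 + (2 + L)) = 1/(2 + L))
l(x) = 2*x*(-43 + x) (l(x) = (2*x)*(-43 + x) = 2*x*(-43 + x))
l(E(o(-2, 3))) + 752 = 2*(-43 + 1/(2 + 45*3))/(2 + 45*3) + 752 = 2*(-43 + 1/(2 + 135))/(2 + 135) + 752 = 2*(-43 + 1/137)/137 + 752 = 2*(1/137)*(-43 + 1/137) + 752 = 2*(1/137)*(-5890/137) + 752 = -11780/18769 + 752 = 14102508/18769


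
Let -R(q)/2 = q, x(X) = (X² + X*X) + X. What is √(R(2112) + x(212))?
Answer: 2*√21469 ≈ 293.05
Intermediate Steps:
x(X) = X + 2*X² (x(X) = (X² + X²) + X = 2*X² + X = X + 2*X²)
R(q) = -2*q
√(R(2112) + x(212)) = √(-2*2112 + 212*(1 + 2*212)) = √(-4224 + 212*(1 + 424)) = √(-4224 + 212*425) = √(-4224 + 90100) = √85876 = 2*√21469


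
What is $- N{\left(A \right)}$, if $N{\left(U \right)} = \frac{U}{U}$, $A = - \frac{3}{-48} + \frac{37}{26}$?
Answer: $-1$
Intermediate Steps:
$A = \frac{309}{208}$ ($A = \left(-3\right) \left(- \frac{1}{48}\right) + 37 \cdot \frac{1}{26} = \frac{1}{16} + \frac{37}{26} = \frac{309}{208} \approx 1.4856$)
$N{\left(U \right)} = 1$
$- N{\left(A \right)} = \left(-1\right) 1 = -1$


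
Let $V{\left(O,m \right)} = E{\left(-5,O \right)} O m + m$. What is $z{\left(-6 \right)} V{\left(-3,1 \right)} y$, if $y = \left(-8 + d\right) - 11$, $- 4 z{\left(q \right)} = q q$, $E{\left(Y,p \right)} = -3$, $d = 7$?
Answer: $1080$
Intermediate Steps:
$V{\left(O,m \right)} = m - 3 O m$ ($V{\left(O,m \right)} = - 3 O m + m = m - 3 O m$)
$z{\left(q \right)} = - \frac{q^{2}}{4}$ ($z{\left(q \right)} = - \frac{q q}{4} = - \frac{q^{2}}{4}$)
$y = -12$ ($y = \left(-8 + 7\right) - 11 = -1 - 11 = -12$)
$z{\left(-6 \right)} V{\left(-3,1 \right)} y = - \frac{\left(-6\right)^{2}}{4} \cdot 1 \left(1 - -9\right) \left(-12\right) = \left(- \frac{1}{4}\right) 36 \cdot 1 \left(1 + 9\right) \left(-12\right) = - 9 \cdot 1 \cdot 10 \left(-12\right) = \left(-9\right) 10 \left(-12\right) = \left(-90\right) \left(-12\right) = 1080$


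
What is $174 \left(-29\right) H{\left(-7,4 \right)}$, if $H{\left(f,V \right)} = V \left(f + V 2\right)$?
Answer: $-20184$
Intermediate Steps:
$H{\left(f,V \right)} = V \left(f + 2 V\right)$
$174 \left(-29\right) H{\left(-7,4 \right)} = 174 \left(-29\right) 4 \left(-7 + 2 \cdot 4\right) = - 5046 \cdot 4 \left(-7 + 8\right) = - 5046 \cdot 4 \cdot 1 = \left(-5046\right) 4 = -20184$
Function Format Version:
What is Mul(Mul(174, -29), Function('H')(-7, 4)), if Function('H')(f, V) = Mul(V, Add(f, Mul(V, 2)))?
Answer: -20184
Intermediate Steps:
Function('H')(f, V) = Mul(V, Add(f, Mul(2, V)))
Mul(Mul(174, -29), Function('H')(-7, 4)) = Mul(Mul(174, -29), Mul(4, Add(-7, Mul(2, 4)))) = Mul(-5046, Mul(4, Add(-7, 8))) = Mul(-5046, Mul(4, 1)) = Mul(-5046, 4) = -20184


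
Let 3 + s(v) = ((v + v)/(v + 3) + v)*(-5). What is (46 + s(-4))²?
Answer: 529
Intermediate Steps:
s(v) = -3 - 5*v - 10*v/(3 + v) (s(v) = -3 + ((v + v)/(v + 3) + v)*(-5) = -3 + ((2*v)/(3 + v) + v)*(-5) = -3 + (2*v/(3 + v) + v)*(-5) = -3 + (v + 2*v/(3 + v))*(-5) = -3 + (-5*v - 10*v/(3 + v)) = -3 - 5*v - 10*v/(3 + v))
(46 + s(-4))² = (46 + (-9 - 28*(-4) - 5*(-4)²)/(3 - 4))² = (46 + (-9 + 112 - 5*16)/(-1))² = (46 - (-9 + 112 - 80))² = (46 - 1*23)² = (46 - 23)² = 23² = 529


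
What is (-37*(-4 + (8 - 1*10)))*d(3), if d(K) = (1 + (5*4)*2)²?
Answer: 373182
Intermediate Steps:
d(K) = 1681 (d(K) = (1 + 20*2)² = (1 + 40)² = 41² = 1681)
(-37*(-4 + (8 - 1*10)))*d(3) = -37*(-4 + (8 - 1*10))*1681 = -37*(-4 + (8 - 10))*1681 = -37*(-4 - 2)*1681 = -37*(-6)*1681 = 222*1681 = 373182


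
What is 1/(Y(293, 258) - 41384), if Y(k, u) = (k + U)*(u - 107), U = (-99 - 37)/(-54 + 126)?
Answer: 9/23164 ≈ 0.00038853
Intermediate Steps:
U = -17/9 (U = -136/72 = -136*1/72 = -17/9 ≈ -1.8889)
Y(k, u) = (-107 + u)*(-17/9 + k) (Y(k, u) = (k - 17/9)*(u - 107) = (-17/9 + k)*(-107 + u) = (-107 + u)*(-17/9 + k))
1/(Y(293, 258) - 41384) = 1/((1819/9 - 107*293 - 17/9*258 + 293*258) - 41384) = 1/((1819/9 - 31351 - 1462/3 + 75594) - 41384) = 1/(395620/9 - 41384) = 1/(23164/9) = 9/23164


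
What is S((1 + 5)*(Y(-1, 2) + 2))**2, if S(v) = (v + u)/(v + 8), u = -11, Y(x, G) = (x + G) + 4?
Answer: 961/2500 ≈ 0.38440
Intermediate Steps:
Y(x, G) = 4 + G + x (Y(x, G) = (G + x) + 4 = 4 + G + x)
S(v) = (-11 + v)/(8 + v) (S(v) = (v - 11)/(v + 8) = (-11 + v)/(8 + v))
S((1 + 5)*(Y(-1, 2) + 2))**2 = ((-11 + (1 + 5)*((4 + 2 - 1) + 2))/(8 + (1 + 5)*((4 + 2 - 1) + 2)))**2 = ((-11 + 6*(5 + 2))/(8 + 6*(5 + 2)))**2 = ((-11 + 6*7)/(8 + 6*7))**2 = ((-11 + 42)/(8 + 42))**2 = (31/50)**2 = 961/2500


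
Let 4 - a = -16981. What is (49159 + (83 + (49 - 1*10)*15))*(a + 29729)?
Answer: 2327618478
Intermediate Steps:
a = 16985 (a = 4 - 1*(-16981) = 4 + 16981 = 16985)
(49159 + (83 + (49 - 1*10)*15))*(a + 29729) = (49159 + (83 + (49 - 1*10)*15))*(16985 + 29729) = (49159 + (83 + (49 - 10)*15))*46714 = (49159 + (83 + 39*15))*46714 = (49159 + (83 + 585))*46714 = (49159 + 668)*46714 = 49827*46714 = 2327618478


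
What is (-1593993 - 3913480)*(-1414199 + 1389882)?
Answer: 133925220941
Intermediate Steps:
(-1593993 - 3913480)*(-1414199 + 1389882) = -5507473*(-24317) = 133925220941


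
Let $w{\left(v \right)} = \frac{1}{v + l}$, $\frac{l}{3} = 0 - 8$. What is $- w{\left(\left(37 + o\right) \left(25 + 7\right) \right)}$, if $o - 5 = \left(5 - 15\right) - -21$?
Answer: $- \frac{1}{1672} \approx -0.00059809$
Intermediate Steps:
$l = -24$ ($l = 3 \left(0 - 8\right) = 3 \left(-8\right) = -24$)
$o = 16$ ($o = 5 + \left(\left(5 - 15\right) - -21\right) = 5 + \left(\left(5 - 15\right) + 21\right) = 5 + \left(-10 + 21\right) = 5 + 11 = 16$)
$w{\left(v \right)} = \frac{1}{-24 + v}$ ($w{\left(v \right)} = \frac{1}{v - 24} = \frac{1}{-24 + v}$)
$- w{\left(\left(37 + o\right) \left(25 + 7\right) \right)} = - \frac{1}{-24 + \left(37 + 16\right) \left(25 + 7\right)} = - \frac{1}{-24 + 53 \cdot 32} = - \frac{1}{-24 + 1696} = - \frac{1}{1672}$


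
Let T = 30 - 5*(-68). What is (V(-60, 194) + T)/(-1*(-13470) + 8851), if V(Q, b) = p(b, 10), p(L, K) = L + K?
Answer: 574/22321 ≈ 0.025716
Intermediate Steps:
p(L, K) = K + L
V(Q, b) = 10 + b
T = 370 (T = 30 + 340 = 370)
(V(-60, 194) + T)/(-1*(-13470) + 8851) = ((10 + 194) + 370)/(-1*(-13470) + 8851) = (204 + 370)/(13470 + 8851) = 574/22321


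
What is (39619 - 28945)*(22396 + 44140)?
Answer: 710205264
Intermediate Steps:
(39619 - 28945)*(22396 + 44140) = 10674*66536 = 710205264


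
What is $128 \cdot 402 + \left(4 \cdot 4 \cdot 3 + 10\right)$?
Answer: $51514$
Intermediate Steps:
$128 \cdot 402 + \left(4 \cdot 4 \cdot 3 + 10\right) = 51456 + \left(16 \cdot 3 + 10\right) = 51456 + \left(48 + 10\right) = 51456 + 58 = 51514$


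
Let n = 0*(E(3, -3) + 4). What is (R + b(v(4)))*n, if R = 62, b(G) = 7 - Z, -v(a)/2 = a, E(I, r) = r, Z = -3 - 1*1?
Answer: 0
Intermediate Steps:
Z = -4 (Z = -3 - 1 = -4)
v(a) = -2*a
b(G) = 11 (b(G) = 7 - 1*(-4) = 7 + 4 = 11)
n = 0 (n = 0*(-3 + 4) = 0*1 = 0)
(R + b(v(4)))*n = (62 + 11)*0 = 73*0 = 0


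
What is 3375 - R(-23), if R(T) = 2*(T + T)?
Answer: 3467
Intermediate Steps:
R(T) = 4*T (R(T) = 2*(2*T) = 4*T)
3375 - R(-23) = 3375 - 4*(-23) = 3375 - 1*(-92) = 3375 + 92 = 3467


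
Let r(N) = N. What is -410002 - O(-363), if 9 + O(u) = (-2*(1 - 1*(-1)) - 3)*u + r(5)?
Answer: -412539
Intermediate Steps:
O(u) = -4 - 7*u (O(u) = -9 + ((-2*(1 - 1*(-1)) - 3)*u + 5) = -9 + ((-2*(1 + 1) - 3)*u + 5) = -9 + ((-2*2 - 3)*u + 5) = -9 + ((-4 - 3)*u + 5) = -9 + (-7*u + 5) = -9 + (5 - 7*u) = -4 - 7*u)
-410002 - O(-363) = -410002 - (-4 - 7*(-363)) = -410002 - (-4 + 2541) = -410002 - 1*2537 = -410002 - 2537 = -412539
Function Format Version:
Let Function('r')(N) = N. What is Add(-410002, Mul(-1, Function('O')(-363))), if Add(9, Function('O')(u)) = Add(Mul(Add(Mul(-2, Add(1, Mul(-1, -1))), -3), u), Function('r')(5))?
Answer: -412539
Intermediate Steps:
Function('O')(u) = Add(-4, Mul(-7, u)) (Function('O')(u) = Add(-9, Add(Mul(Add(Mul(-2, Add(1, Mul(-1, -1))), -3), u), 5)) = Add(-9, Add(Mul(Add(Mul(-2, Add(1, 1)), -3), u), 5)) = Add(-9, Add(Mul(Add(Mul(-2, 2), -3), u), 5)) = Add(-9, Add(Mul(Add(-4, -3), u), 5)) = Add(-9, Add(Mul(-7, u), 5)) = Add(-9, Add(5, Mul(-7, u))) = Add(-4, Mul(-7, u)))
Add(-410002, Mul(-1, Function('O')(-363))) = Add(-410002, Mul(-1, Add(-4, Mul(-7, -363)))) = Add(-410002, Mul(-1, Add(-4, 2541))) = Add(-410002, Mul(-1, 2537)) = Add(-410002, -2537) = -412539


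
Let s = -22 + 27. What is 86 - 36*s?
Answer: -94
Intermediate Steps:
s = 5
86 - 36*s = 86 - 36*5 = 86 - 180 = -94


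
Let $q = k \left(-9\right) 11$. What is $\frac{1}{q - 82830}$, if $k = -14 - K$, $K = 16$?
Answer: $- \frac{1}{79860} \approx -1.2522 \cdot 10^{-5}$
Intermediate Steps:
$k = -30$ ($k = -14 - 16 = -30$)
$q = 2970$ ($q = \left(-30\right) \left(-9\right) 11 = 270 \cdot 11 = 2970$)
$\frac{1}{q - 82830} = \frac{1}{2970 - 82830} = \frac{1}{-79860} = - \frac{1}{79860}$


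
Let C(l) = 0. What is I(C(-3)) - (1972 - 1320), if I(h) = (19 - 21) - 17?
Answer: -671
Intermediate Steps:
I(h) = -19 (I(h) = -2 - 17 = -19)
I(C(-3)) - (1972 - 1320) = -19 - (1972 - 1320) = -19 - 1*652 = -19 - 652 = -671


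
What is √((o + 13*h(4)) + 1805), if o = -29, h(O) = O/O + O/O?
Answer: √1802 ≈ 42.450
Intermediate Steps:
h(O) = 2 (h(O) = 1 + 1 = 2)
√((o + 13*h(4)) + 1805) = √((-29 + 13*2) + 1805) = √((-29 + 26) + 1805) = √(-3 + 1805) = √1802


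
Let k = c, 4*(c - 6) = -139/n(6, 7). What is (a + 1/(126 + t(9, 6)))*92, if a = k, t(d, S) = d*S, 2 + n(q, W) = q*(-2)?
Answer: 491947/630 ≈ 780.87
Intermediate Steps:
n(q, W) = -2 - 2*q (n(q, W) = -2 + q*(-2) = -2 - 2*q)
t(d, S) = S*d
c = 475/56 (c = 6 + (-139/(-2 - 2*6))/4 = 6 + (-139/(-2 - 12))/4 = 6 + (-139/(-14))/4 = 6 + (-139*(-1/14))/4 = 6 + (1/4)*(139/14) = 6 + 139/56 = 475/56 ≈ 8.4821)
k = 475/56 ≈ 8.4821
a = 475/56 ≈ 8.4821
(a + 1/(126 + t(9, 6)))*92 = (475/56 + 1/(126 + 6*9))*92 = (475/56 + 1/(126 + 54))*92 = (475/56 + 1/180)*92 = (21389/2520)*92 = 491947/630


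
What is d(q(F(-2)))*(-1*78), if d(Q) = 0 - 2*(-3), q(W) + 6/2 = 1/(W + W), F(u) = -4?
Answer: -468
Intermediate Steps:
q(W) = -3 + 1/(2*W) (q(W) = -3 + 1/(W + W) = -3 + 1/(2*W))
d(Q) = 6 (d(Q) = 0 + 6 = 6)
d(q(F(-2)))*(-1*78) = 6*(-1*78) = 6*(-78) = -468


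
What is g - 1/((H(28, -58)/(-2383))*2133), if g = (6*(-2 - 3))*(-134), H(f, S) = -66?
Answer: 565925177/140778 ≈ 4020.0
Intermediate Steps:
g = 4020 (g = (6*(-5))*(-134) = -30*(-134) = 4020)
g - 1/((H(28, -58)/(-2383))*2133) = 4020 - 1/(((-66/(-2383)))*2133) = 4020 - 1/(((-66*(-1/2383)))*2133) = 4020 - 1/(66/2383*2133) = 4020 - 2383/(66*2133) = 4020 - 1*2383/140778 = 4020 - 2383/140778 = 565925177/140778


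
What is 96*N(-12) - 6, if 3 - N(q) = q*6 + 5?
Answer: 6714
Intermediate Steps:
N(q) = -2 - 6*q (N(q) = 3 - (q*6 + 5) = 3 - (6*q + 5) = 3 - (5 + 6*q) = 3 + (-5 - 6*q) = -2 - 6*q)
96*N(-12) - 6 = 96*(-2 - 6*(-12)) - 6 = 96*(-2 + 72) - 6 = 96*70 - 6 = 6720 - 6 = 6714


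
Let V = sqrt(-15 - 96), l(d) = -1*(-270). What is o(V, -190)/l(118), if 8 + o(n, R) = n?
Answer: -4/135 + I*sqrt(111)/270 ≈ -0.02963 + 0.039021*I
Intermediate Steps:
l(d) = 270
V = I*sqrt(111) (V = sqrt(-111) = I*sqrt(111) ≈ 10.536*I)
o(n, R) = -8 + n
o(V, -190)/l(118) = (-8 + I*sqrt(111))/270 = (-8 + I*sqrt(111))*(1/270) = -4/135 + I*sqrt(111)/270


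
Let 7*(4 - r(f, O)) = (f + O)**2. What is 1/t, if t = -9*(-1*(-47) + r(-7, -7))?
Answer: -1/207 ≈ -0.0048309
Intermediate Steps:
r(f, O) = 4 - (O + f)**2/7 (r(f, O) = 4 - (f + O)**2/7 = 4 - (O + f)**2/7)
t = -207 (t = -9*(-1*(-47) + (4 - (-7 - 7)**2/7)) = -9*(47 + (4 - 1/7*(-14)**2)) = -9*(47 + (4 - 1/7*196)) = -9*(47 + (4 - 28)) = -9*(47 - 24) = -9*23 = -207)
1/t = 1/(-207) = -1/207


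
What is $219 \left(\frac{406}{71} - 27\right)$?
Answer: $- \frac{330909}{71} \approx -4660.7$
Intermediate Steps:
$219 \left(\frac{406}{71} - 27\right) = 219 \left(- \frac{1511}{71}\right) = - \frac{330909}{71}$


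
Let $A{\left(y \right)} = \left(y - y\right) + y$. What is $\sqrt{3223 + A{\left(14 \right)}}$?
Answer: $\sqrt{3237} \approx 56.895$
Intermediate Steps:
$A{\left(y \right)} = y$ ($A{\left(y \right)} = 0 + y = y$)
$\sqrt{3223 + A{\left(14 \right)}} = \sqrt{3223 + 14} = \sqrt{3237}$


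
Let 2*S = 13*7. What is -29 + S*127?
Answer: 11499/2 ≈ 5749.5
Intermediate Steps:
S = 91/2 (S = (13*7)/2 = (1/2)*91 = 91/2 ≈ 45.500)
-29 + S*127 = -29 + (91/2)*127 = -29 + 11557/2 = 11499/2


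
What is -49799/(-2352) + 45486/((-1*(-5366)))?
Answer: 187102253/6310416 ≈ 29.650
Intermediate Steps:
-49799/(-2352) + 45486/((-1*(-5366))) = -49799*(-1/2352) + 45486/5366 = 49799/2352 + 45486*(1/5366) = 49799/2352 + 22743/2683 = 187102253/6310416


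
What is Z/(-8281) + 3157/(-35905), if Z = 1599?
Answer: -6427324/22871485 ≈ -0.28102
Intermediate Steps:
Z/(-8281) + 3157/(-35905) = 1599/(-8281) + 3157/(-35905) = 1599*(-1/8281) + 3157*(-1/35905) = -123/637 - 3157/35905 = -6427324/22871485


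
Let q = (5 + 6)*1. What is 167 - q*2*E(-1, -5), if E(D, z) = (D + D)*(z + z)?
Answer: -273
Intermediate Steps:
E(D, z) = 4*D*z (E(D, z) = (2*D)*(2*z) = 4*D*z)
q = 11 (q = 11*1 = 11)
167 - q*2*E(-1, -5) = 167 - 11*2*4*(-1)*(-5) = 167 - 22*20 = 167 - 1*440 = 167 - 440 = -273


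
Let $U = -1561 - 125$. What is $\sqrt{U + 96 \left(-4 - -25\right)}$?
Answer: $\sqrt{330} \approx 18.166$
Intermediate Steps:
$U = -1686$
$\sqrt{U + 96 \left(-4 - -25\right)} = \sqrt{-1686 + 96 \left(-4 - -25\right)} = \sqrt{-1686 + 96 \left(-4 + 25\right)} = \sqrt{-1686 + 96 \cdot 21} = \sqrt{-1686 + 2016} = \sqrt{330}$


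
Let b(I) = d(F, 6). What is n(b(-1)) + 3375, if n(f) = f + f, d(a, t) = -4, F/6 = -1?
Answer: 3367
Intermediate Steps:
F = -6 (F = 6*(-1) = -6)
b(I) = -4
n(f) = 2*f
n(b(-1)) + 3375 = 2*(-4) + 3375 = -8 + 3375 = 3367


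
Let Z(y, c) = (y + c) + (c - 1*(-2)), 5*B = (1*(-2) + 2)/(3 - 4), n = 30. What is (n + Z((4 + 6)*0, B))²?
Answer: 1024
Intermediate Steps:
B = 0 (B = ((1*(-2) + 2)/(3 - 4))/5 = ((-2 + 2)/(-1))/5 = (0*(-1))/5 = (⅕)*0 = 0)
Z(y, c) = 2 + y + 2*c (Z(y, c) = (c + y) + (c + 2) = (c + y) + (2 + c) = 2 + y + 2*c)
(n + Z((4 + 6)*0, B))² = (30 + (2 + (4 + 6)*0 + 2*0))² = (30 + (2 + 10*0 + 0))² = (30 + (2 + 0 + 0))² = (30 + 2)² = 32² = 1024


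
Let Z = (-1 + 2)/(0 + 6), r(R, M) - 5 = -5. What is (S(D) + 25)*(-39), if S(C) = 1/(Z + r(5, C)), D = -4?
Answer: -1209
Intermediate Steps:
r(R, M) = 0 (r(R, M) = 5 - 5 = 0)
Z = ⅙ (Z = 1/6 = 1*(⅙) = ⅙ ≈ 0.16667)
S(C) = 6 (S(C) = 1/(⅙ + 0) = 1/(⅙) = 6)
(S(D) + 25)*(-39) = (6 + 25)*(-39) = 31*(-39) = -1209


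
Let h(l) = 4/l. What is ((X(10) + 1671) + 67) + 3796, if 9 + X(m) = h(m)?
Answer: 27627/5 ≈ 5525.4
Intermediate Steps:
X(m) = -9 + 4/m
((X(10) + 1671) + 67) + 3796 = (((-9 + 4/10) + 1671) + 67) + 3796 = (((-9 + 4*(⅒)) + 1671) + 67) + 3796 = (((-9 + ⅖) + 1671) + 67) + 3796 = ((-43/5 + 1671) + 67) + 3796 = (8312/5 + 67) + 3796 = 8647/5 + 3796 = 27627/5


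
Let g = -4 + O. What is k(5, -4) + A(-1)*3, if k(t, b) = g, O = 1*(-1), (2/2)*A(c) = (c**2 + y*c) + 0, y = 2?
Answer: -8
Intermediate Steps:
A(c) = c**2 + 2*c (A(c) = (c**2 + 2*c) + 0 = c**2 + 2*c)
O = -1
g = -5 (g = -4 - 1 = -5)
k(t, b) = -5
k(5, -4) + A(-1)*3 = -5 - (2 - 1)*3 = -5 - 1*1*3 = -5 - 1*3 = -5 - 3 = -8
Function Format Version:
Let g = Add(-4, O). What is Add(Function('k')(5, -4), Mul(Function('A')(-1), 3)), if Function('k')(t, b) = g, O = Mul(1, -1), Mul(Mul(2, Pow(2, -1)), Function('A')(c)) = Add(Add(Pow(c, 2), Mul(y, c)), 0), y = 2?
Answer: -8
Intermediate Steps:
Function('A')(c) = Add(Pow(c, 2), Mul(2, c)) (Function('A')(c) = Add(Add(Pow(c, 2), Mul(2, c)), 0) = Add(Pow(c, 2), Mul(2, c)))
O = -1
g = -5 (g = Add(-4, -1) = -5)
Function('k')(t, b) = -5
Add(Function('k')(5, -4), Mul(Function('A')(-1), 3)) = Add(-5, Mul(Mul(-1, Add(2, -1)), 3)) = Add(-5, Mul(Mul(-1, 1), 3)) = Add(-5, Mul(-1, 3)) = Add(-5, -3) = -8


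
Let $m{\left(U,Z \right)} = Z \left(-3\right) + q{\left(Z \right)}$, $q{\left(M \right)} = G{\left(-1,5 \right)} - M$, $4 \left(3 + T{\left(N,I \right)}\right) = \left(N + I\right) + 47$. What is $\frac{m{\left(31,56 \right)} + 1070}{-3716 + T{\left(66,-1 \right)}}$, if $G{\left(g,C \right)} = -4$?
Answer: $- \frac{842}{3691} \approx -0.22812$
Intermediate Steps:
$T{\left(N,I \right)} = \frac{35}{4} + \frac{I}{4} + \frac{N}{4}$ ($T{\left(N,I \right)} = -3 + \frac{\left(N + I\right) + 47}{4} = -3 + \frac{\left(I + N\right) + 47}{4} = -3 + \frac{47 + I + N}{4} = -3 + \left(\frac{47}{4} + \frac{I}{4} + \frac{N}{4}\right) = \frac{35}{4} + \frac{I}{4} + \frac{N}{4}$)
$q{\left(M \right)} = -4 - M$
$m{\left(U,Z \right)} = -4 - 4 Z$ ($m{\left(U,Z \right)} = Z \left(-3\right) - \left(4 + Z\right) = - 3 Z - \left(4 + Z\right) = -4 - 4 Z$)
$\frac{m{\left(31,56 \right)} + 1070}{-3716 + T{\left(66,-1 \right)}} = \frac{\left(-4 - 224\right) + 1070}{-3716 + \left(\frac{35}{4} + \frac{1}{4} \left(-1\right) + \frac{1}{4} \cdot 66\right)} = \frac{\left(-4 - 224\right) + 1070}{-3716 + \left(\frac{35}{4} - \frac{1}{4} + \frac{33}{2}\right)} = \frac{-228 + 1070}{-3716 + 25} = \frac{842}{-3691} = 842 \left(- \frac{1}{3691}\right) = - \frac{842}{3691}$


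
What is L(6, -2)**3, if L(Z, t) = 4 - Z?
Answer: -8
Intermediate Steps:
L(6, -2)**3 = (4 - 1*6)**3 = (4 - 6)**3 = (-2)**3 = -8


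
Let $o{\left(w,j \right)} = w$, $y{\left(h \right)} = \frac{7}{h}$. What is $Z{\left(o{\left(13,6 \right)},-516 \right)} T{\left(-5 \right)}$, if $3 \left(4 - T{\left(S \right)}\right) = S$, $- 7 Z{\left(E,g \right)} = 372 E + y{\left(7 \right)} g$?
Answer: $- \frac{24480}{7} \approx -3497.1$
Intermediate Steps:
$Z{\left(E,g \right)} = - \frac{372 E}{7} - \frac{g}{7}$ ($Z{\left(E,g \right)} = - \frac{372 E + \frac{7}{7} g}{7} = - \frac{372 E + 7 \cdot \frac{1}{7} g}{7} = - \frac{372 E + 1 g}{7} = - \frac{372 E + g}{7} = - \frac{g + 372 E}{7} = - \frac{372 E}{7} - \frac{g}{7}$)
$T{\left(S \right)} = 4 - \frac{S}{3}$
$Z{\left(o{\left(13,6 \right)},-516 \right)} T{\left(-5 \right)} = \left(\left(- \frac{372}{7}\right) 13 - - \frac{516}{7}\right) \left(4 - - \frac{5}{3}\right) = \left(- \frac{4836}{7} + \frac{516}{7}\right) \left(4 + \frac{5}{3}\right) = \left(- \frac{4320}{7}\right) \frac{17}{3} = - \frac{24480}{7}$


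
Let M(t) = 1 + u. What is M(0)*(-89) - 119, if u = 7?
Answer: -831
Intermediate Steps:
M(t) = 8 (M(t) = 1 + 7 = 8)
M(0)*(-89) - 119 = 8*(-89) - 119 = -712 - 119 = -831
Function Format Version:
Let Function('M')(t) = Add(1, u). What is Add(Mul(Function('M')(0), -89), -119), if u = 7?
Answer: -831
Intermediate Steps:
Function('M')(t) = 8 (Function('M')(t) = Add(1, 7) = 8)
Add(Mul(Function('M')(0), -89), -119) = Add(Mul(8, -89), -119) = Add(-712, -119) = -831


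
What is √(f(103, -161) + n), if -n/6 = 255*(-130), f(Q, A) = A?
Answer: √198739 ≈ 445.80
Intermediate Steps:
n = 198900 (n = -1530*(-130) = -6*(-33150) = 198900)
√(f(103, -161) + n) = √(-161 + 198900) = √198739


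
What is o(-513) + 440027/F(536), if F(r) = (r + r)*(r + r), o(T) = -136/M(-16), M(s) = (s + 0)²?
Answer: -170477/1149184 ≈ -0.14835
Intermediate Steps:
M(s) = s²
o(T) = -17/32 (o(T) = -136/((-16)²) = -136/256 = -136*1/256 = -17/32)
F(r) = 4*r² (F(r) = (2*r)*(2*r) = 4*r²)
o(-513) + 440027/F(536) = -17/32 + 440027/((4*536²)) = -17/32 + 440027/((4*287296)) = -17/32 + 440027/1149184 = -170477/1149184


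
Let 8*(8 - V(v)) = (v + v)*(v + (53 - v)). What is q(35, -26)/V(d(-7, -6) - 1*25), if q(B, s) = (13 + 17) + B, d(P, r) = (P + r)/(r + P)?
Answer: 65/326 ≈ 0.19939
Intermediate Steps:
d(P, r) = 1 (d(P, r) = (P + r)/(P + r) = 1)
q(B, s) = 30 + B
V(v) = 8 - 53*v/4 (V(v) = 8 - (v + v)*(v + (53 - v))/8 = 8 - 2*v*53/8 = 8 - 53*v/4)
q(35, -26)/V(d(-7, -6) - 1*25) = (30 + 35)/(8 - 53*(1 - 1*25)/4) = 65/(8 - 53*(1 - 25)/4) = 65/(8 - 53/4*(-24)) = 65/(8 + 318) = 65/326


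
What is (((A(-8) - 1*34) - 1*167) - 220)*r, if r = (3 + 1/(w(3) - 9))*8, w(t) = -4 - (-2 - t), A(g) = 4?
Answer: -9591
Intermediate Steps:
w(t) = -2 + t (w(t) = -4 + (2 + t) = -2 + t)
r = 23 (r = (3 + 1/((-2 + 3) - 9))*8 = (3 + 1/(1 - 9))*8 = (3 + 1/(-8))*8 = (3 - ⅛)*8 = (23/8)*8 = 23)
(((A(-8) - 1*34) - 1*167) - 220)*r = (((4 - 1*34) - 1*167) - 220)*23 = (((4 - 34) - 167) - 220)*23 = ((-30 - 167) - 220)*23 = (-197 - 220)*23 = -417*23 = -9591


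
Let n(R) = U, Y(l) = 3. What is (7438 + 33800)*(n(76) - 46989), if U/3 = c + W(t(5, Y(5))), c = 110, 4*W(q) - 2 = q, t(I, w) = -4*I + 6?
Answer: -1924494984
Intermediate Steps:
t(I, w) = 6 - 4*I
W(q) = ½ + q/4
U = 321 (U = 3*(110 + (½ + (6 - 4*5)/4)) = 3*(110 + (½ + (6 - 20)/4)) = 3*(110 + (½ + (¼)*(-14))) = 3*(110 + (½ - 7/2)) = 3*(110 - 3) = 3*107 = 321)
n(R) = 321
(7438 + 33800)*(n(76) - 46989) = (7438 + 33800)*(321 - 46989) = 41238*(-46668) = -1924494984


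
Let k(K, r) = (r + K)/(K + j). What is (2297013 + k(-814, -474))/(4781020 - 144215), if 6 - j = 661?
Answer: 674862677/1362293309 ≈ 0.49539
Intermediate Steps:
j = -655 (j = 6 - 1*661 = 6 - 661 = -655)
k(K, r) = (K + r)/(-655 + K) (k(K, r) = (r + K)/(K - 655) = (K + r)/(-655 + K))
(2297013 + k(-814, -474))/(4781020 - 144215) = (2297013 + (-814 - 474)/(-655 - 814))/(4781020 - 144215) = (2297013 - 1288/(-1469))/4636805 = (2297013 - 1/1469*(-1288))*(1/4636805) = (2297013 + 1288/1469)*(1/4636805) = (3374313385/1469)*(1/4636805) = 674862677/1362293309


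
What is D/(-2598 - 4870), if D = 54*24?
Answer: -324/1867 ≈ -0.17354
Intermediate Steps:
D = 1296
D/(-2598 - 4870) = 1296/(-2598 - 4870) = 1296/(-7468) = 1296*(-1/7468) = -324/1867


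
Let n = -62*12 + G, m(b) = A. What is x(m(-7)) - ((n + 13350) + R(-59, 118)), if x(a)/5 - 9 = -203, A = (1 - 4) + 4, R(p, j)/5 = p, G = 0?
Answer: -13281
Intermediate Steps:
R(p, j) = 5*p
A = 1 (A = -3 + 4 = 1)
m(b) = 1
x(a) = -970 (x(a) = 45 + 5*(-203) = 45 - 1015 = -970)
n = -744 (n = -62*12 + 0 = -744 + 0 = -744)
x(m(-7)) - ((n + 13350) + R(-59, 118)) = -970 - ((-744 + 13350) + 5*(-59)) = -970 - (12606 - 295) = -970 - 1*12311 = -970 - 12311 = -13281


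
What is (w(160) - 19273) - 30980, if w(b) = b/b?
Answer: -50252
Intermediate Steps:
w(b) = 1
(w(160) - 19273) - 30980 = (1 - 19273) - 30980 = -19272 - 30980 = -50252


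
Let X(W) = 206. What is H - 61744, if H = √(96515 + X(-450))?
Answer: -61433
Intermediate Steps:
H = 311 (H = √(96515 + 206) = √96721 = 311)
H - 61744 = 311 - 61744 = -61433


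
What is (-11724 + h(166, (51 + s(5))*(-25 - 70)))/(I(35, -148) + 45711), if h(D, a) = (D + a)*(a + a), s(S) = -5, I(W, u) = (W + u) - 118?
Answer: 9182809/11370 ≈ 807.63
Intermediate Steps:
I(W, u) = -118 + W + u
h(D, a) = 2*a*(D + a) (h(D, a) = (D + a)*(2*a) = 2*a*(D + a))
(-11724 + h(166, (51 + s(5))*(-25 - 70)))/(I(35, -148) + 45711) = (-11724 + 2*((51 - 5)*(-25 - 70))*(166 + (51 - 5)*(-25 - 70)))/((-118 + 35 - 148) + 45711) = (-11724 + 2*(46*(-95))*(166 + 46*(-95)))/(-231 + 45711) = (-11724 + 2*(-4370)*(166 - 4370))/45480 = (-11724 + 2*(-4370)*(-4204))*(1/45480) = (-11724 + 36742960)*(1/45480) = 36731236*(1/45480) = 9182809/11370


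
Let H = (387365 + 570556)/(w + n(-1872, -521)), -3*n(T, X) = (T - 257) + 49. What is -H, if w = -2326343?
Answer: 2873763/6976949 ≈ 0.41189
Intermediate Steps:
n(T, X) = 208/3 - T/3 (n(T, X) = -((T - 257) + 49)/3 = -((-257 + T) + 49)/3 = -(-208 + T)/3 = 208/3 - T/3)
H = -2873763/6976949 (H = (387365 + 570556)/(-2326343 + (208/3 - ⅓*(-1872))) = 957921/(-2326343 + (208/3 + 624)) = 957921/(-2326343 + 2080/3) = 957921/(-6976949/3) = 957921*(-3/6976949) = -2873763/6976949 ≈ -0.41189)
-H = -1*(-2873763/6976949) = 2873763/6976949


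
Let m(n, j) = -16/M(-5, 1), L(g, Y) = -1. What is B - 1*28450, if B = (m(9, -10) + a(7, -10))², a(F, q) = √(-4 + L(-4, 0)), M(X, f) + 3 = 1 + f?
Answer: -28199 + 32*I*√5 ≈ -28199.0 + 71.554*I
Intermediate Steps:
M(X, f) = -2 + f (M(X, f) = -3 + (1 + f) = -2 + f)
a(F, q) = I*√5 (a(F, q) = √(-4 - 1) = √(-5) = I*√5)
m(n, j) = 16 (m(n, j) = -16/(-2 + 1) = -16/(-1) = -16*(-1) = 16)
B = (16 + I*√5)² ≈ 251.0 + 71.554*I
B - 1*28450 = (251 + 32*I*√5) - 1*28450 = (251 + 32*I*√5) - 28450 = -28199 + 32*I*√5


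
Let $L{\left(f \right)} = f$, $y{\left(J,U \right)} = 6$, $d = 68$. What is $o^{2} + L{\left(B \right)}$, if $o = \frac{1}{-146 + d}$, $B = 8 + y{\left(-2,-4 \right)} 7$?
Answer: $\frac{304201}{6084} \approx 50.0$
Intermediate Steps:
$B = 50$ ($B = 8 + 6 \cdot 7 = 8 + 42 = 50$)
$o = - \frac{1}{78}$ ($o = \frac{1}{-146 + 68} = \frac{1}{-78} = - \frac{1}{78} \approx -0.012821$)
$o^{2} + L{\left(B \right)} = \left(- \frac{1}{78}\right)^{2} + 50 = \frac{1}{6084} + 50 = \frac{304201}{6084}$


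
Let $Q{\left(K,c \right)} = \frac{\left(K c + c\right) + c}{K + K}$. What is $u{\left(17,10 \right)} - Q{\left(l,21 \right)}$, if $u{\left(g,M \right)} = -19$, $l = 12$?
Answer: $- \frac{125}{4} \approx -31.25$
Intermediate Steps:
$Q{\left(K,c \right)} = \frac{2 c + K c}{2 K}$ ($Q{\left(K,c \right)} = \frac{\left(c + K c\right) + c}{2 K} = \left(2 c + K c\right) \frac{1}{2 K} = \frac{2 c + K c}{2 K}$)
$u{\left(17,10 \right)} - Q{\left(l,21 \right)} = -19 - \left(\frac{1}{2} \cdot 21 + \frac{21}{12}\right) = -19 - \left(\frac{21}{2} + 21 \cdot \frac{1}{12}\right) = -19 - \left(\frac{21}{2} + \frac{7}{4}\right) = -19 - \frac{49}{4} = - \frac{125}{4}$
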